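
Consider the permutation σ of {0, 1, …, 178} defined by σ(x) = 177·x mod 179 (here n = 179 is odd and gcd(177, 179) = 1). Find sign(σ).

Start at x=82: 82 → 15 → 149 → 60 → 59 → 61 → 57 → … (one orbit).
π_177 has 3 disjoint cycles with lengths [89, 89, 1] on {0,…,178}.
With 3 cycles on 179 points, sign = (−1)^{179−3} = +1.
(177|179)_J = +1 (Zolotarev's lemma cross-check).

+1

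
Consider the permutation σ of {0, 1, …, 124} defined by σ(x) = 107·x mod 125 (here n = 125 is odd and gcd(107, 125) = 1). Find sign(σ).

-1

Trace 118: π^k(118) = [118, 1, 107, 74, 43, 101, 57] for k=0..6.
π_107 has 12 disjoint cycles with lengths [20, 20, 20, 20, 20, 4, 4, 4, 4, 4, 4, 1] on {0,…,124}.
Σ(ℓ_i−1) = 125−12 = 113; sign = (−1)^113 = -1.
Via Zolotarev, sign(π_{107}) = (107|125) = -1.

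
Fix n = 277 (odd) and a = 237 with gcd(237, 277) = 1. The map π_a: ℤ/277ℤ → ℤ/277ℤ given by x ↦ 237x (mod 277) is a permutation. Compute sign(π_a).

Start at x=203: 203 → 190 → 156 → 131 → 23 → 188 → 236 → … (one orbit).
π_237 has 5 disjoint cycles with lengths [69, 69, 69, 69, 1] on {0,…,276}.
sign(π) = (−1)^{n − #cycles} = (−1)^{277−5} = (−1)^272 = +1.
The Jacobi symbol (237|277) = +1 (Zolotarev) agrees.

+1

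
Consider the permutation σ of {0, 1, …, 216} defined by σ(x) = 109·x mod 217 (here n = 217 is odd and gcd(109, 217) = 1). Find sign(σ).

Start at x=156: 156 → 78 → 39 → 128 → 64 → 32 → 16 → … (one orbit).
π_109 has 21 disjoint cycles with lengths [15, 15, 15, 15, 15, 15, 15, 15, 15, 15, 15, 15, 5, 5, 5, 5, 5, 5, 3, 3, 1] on {0,…,216}.
n − c = 217 − 21 = 196; sign = (−1)^196 = +1.
Zolotarev: (109|217) = +1, matching the cycle-count sign.

+1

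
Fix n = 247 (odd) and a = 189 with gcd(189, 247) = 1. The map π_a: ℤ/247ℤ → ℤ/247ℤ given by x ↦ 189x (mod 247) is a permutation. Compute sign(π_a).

Start at x=18: 18 → 191 → 37 → 77 → 227 → 172 → 151 → … (one orbit).
29 cycles of lengths [12, 12, 12, 12, 12, 12, 12, 12, 12, 12, 12, 12, 12, 12, 12, 12, 12, 12, 12, 2, 2, 2, 2, 2, 2, 2, 2, 2, 1].
29 cycles on 247: each ℓ→(−1)^(ℓ−1), product (−1)^218 = +1.

+1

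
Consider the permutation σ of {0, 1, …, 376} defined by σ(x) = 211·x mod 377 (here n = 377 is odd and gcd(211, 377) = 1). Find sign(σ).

-1

Start at x=74: 74 → 157 → 328 → 217 → 170 → 55 → 295 → … (one orbit).
π_211 has 10 disjoint cycles with lengths [84, 84, 84, 84, 28, 3, 3, 3, 3, 1] on {0,…,376}.
10 cycles on 377: each ℓ→(−1)^(ℓ−1), product (−1)^367 = -1.
(211|377)_J = -1 (Zolotarev's lemma cross-check).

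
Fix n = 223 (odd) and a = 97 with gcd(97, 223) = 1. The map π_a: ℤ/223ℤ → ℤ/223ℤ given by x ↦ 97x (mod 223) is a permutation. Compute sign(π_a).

-1

Start at x=73: 73 → 168 → 17 → 88 → 62 → 216 → 213 → … (one orbit).
π_97 has 2 disjoint cycles with lengths [222, 1] on {0,…,222}.
n − c = 223 − 2 = 221; sign = (−1)^221 = -1.
(97|223)_J = -1 (Zolotarev's lemma cross-check).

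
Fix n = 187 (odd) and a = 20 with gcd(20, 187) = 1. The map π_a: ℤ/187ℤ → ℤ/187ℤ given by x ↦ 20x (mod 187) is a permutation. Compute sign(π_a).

-1

Trace 3: π^k(3) = [3, 60, 78, 64, 158, 168, 181] for k=0..6.
Decompose π into cycles: lengths [80, 80, 16, 5, 5, 1] (6 cycles, including the fixed point 0).
sign(π) = (−1)^{n − #cycles} = (−1)^{187−6} = (−1)^181 = -1.
The Jacobi symbol (20|187) = -1 (Zolotarev) agrees.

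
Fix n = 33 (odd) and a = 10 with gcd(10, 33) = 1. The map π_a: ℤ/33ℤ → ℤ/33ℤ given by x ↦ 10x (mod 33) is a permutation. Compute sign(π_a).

-1

Orbit of 1 under x↦10x: [1, 10]… (length divides ord_33(10)).
π_10 has 18 disjoint cycles with lengths [2, 2, 2, 2, 2, 2, 2, 2, 2, 2, 2, 2, 2, 2, 2, 1, 1, 1] on {0,…,32}.
Σ(ℓ_i−1) = 33−18 = 15; sign = (−1)^15 = -1.
(10|33)_J = -1 (Zolotarev's lemma cross-check).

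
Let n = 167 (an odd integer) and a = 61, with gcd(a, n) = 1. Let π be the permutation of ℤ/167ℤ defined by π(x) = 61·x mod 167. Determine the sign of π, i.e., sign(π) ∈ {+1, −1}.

Trace 27: π^k(27) = [27, 144, 100, 88, 24, 128, 126] for k=0..6.
Decompose π into cycles: lengths [83, 83, 1] (3 cycles, including the fixed point 0).
167 − 3 = 164 transpositions; sign(π) = (−1)^164 = +1.
The Jacobi symbol (61|167) = +1 (Zolotarev) agrees.

+1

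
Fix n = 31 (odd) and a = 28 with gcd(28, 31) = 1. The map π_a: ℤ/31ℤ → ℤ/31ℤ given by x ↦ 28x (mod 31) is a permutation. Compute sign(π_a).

Orbit of 19 under x↦28x: [19, 5, 16, 14, 20, 2, 25]… (length divides ord_31(28)).
Cycle lengths of π_28 on ℤ/31ℤ: [15, 15, 1]; 3 cycles in total.
3 cycles on 31: each ℓ→(−1)^(ℓ−1), product (−1)^28 = +1.

+1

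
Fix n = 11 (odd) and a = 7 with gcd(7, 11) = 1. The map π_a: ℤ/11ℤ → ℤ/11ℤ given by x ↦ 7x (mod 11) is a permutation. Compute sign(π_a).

-1

Trace 4: π^k(4) = [4, 6, 9, 8, 1, 7, 5] for k=0..6.
Cycle lengths of π_7 on ℤ/11ℤ: [10, 1]; 2 cycles in total.
Σ(ℓ_i−1) = 11−2 = 9; sign = (−1)^9 = -1.
Zolotarev: (7|11) = -1, matching the cycle-count sign.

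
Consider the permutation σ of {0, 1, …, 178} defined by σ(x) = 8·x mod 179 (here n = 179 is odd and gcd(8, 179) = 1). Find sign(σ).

Orbit of 135 under x↦8x: [135, 6, 48, 26, 29, 53, 66]… (length divides ord_179(8)).
The orbit structure of x ↦ 8x mod 179: 2 orbits of sizes [178, 1].
sign(π) = (−1)^{n − #cycles} = (−1)^{179−2} = (−1)^177 = -1.
Via Zolotarev, sign(π_{8}) = (8|179) = -1.

-1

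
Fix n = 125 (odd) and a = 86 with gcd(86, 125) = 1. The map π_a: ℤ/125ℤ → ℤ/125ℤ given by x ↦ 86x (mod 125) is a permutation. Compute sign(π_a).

Trace 16: π^k(16) = [16, 1, 86, 21, 56, 66, 51] for k=0..6.
Decompose π into cycles: lengths [25, 25, 25, 25, 5, 5, 5, 5, 1, 1, 1, 1, 1] (13 cycles, including the fixed point 0).
n − c = 125 − 13 = 112; sign = (−1)^112 = +1.
(86|125)_J = +1 (Zolotarev's lemma cross-check).

+1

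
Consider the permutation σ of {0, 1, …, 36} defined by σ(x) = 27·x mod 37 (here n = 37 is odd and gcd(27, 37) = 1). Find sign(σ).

+1

Orbit of 27 under x↦27x: [27, 26, 36, 10, 11, 1]… (length divides ord_37(27)).
7 cycles of lengths [6, 6, 6, 6, 6, 6, 1].
Σ(ℓ_i−1) = 37−7 = 30; sign = (−1)^30 = +1.
The Jacobi symbol (27|37) = +1 (Zolotarev) agrees.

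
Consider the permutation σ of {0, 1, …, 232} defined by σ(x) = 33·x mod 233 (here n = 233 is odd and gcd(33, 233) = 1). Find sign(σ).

Trace 62: π^k(62) = [62, 182, 181, 148, 224, 169, 218] for k=0..6.
The orbit structure of x ↦ 33x mod 233: 3 orbits of sizes [116, 116, 1].
3 cycles on 233: each ℓ→(−1)^(ℓ−1), product (−1)^230 = +1.
Via Zolotarev, sign(π_{33}) = (33|233) = +1.

+1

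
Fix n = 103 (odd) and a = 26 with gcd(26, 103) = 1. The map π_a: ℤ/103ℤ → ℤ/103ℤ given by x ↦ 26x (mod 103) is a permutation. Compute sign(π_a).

+1

Orbit of 4 under x↦26x: [4, 1, 26, 58, 66, 68, 17]… (length divides ord_103(26)).
Cycle lengths of π_26 on ℤ/103ℤ: [51, 51, 1]; 3 cycles in total.
With 3 cycles on 103 points, sign = (−1)^{103−3} = +1.
Zolotarev: (26|103) = +1, matching the cycle-count sign.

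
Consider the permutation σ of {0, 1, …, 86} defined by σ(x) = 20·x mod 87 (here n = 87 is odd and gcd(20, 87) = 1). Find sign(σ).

Trace 25: π^k(25) = [25, 65, 82, 74, 1, 20, 52] for k=0..6.
The orbit structure of x ↦ 20x mod 87: 10 orbits of sizes [14, 14, 14, 14, 7, 7, 7, 7, 2, 1].
10 cycles on 87: each ℓ→(−1)^(ℓ−1), product (−1)^77 = -1.

-1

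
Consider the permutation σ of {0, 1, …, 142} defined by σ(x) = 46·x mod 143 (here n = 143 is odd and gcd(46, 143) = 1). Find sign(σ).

Trace 16: π^k(16) = [16, 21, 108, 106, 14, 72, 23] for k=0..6.
Decompose π into cycles: lengths [60, 60, 12, 10, 1] (5 cycles, including the fixed point 0).
Σ(ℓ_i−1) = 143−5 = 138; sign = (−1)^138 = +1.
Via Zolotarev, sign(π_{46}) = (46|143) = +1.

+1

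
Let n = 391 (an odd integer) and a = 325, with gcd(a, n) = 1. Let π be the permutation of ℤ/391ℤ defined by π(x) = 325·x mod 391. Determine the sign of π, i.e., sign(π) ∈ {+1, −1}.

Trace 325: π^k(325) = [325, 55, 280, 288, 151, 200, 94] for k=0..6.
π_325 has 9 disjoint cycles with lengths [88, 88, 88, 88, 11, 11, 8, 8, 1] on {0,…,390}.
sign(π) = (−1)^{n − #cycles} = (−1)^{391−9} = (−1)^382 = +1.
The Jacobi symbol (325|391) = +1 (Zolotarev) agrees.

+1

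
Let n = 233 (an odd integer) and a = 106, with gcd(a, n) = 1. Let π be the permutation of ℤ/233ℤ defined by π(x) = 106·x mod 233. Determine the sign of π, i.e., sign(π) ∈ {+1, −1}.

-1

Trace 65: π^k(65) = [65, 133, 118, 159, 78, 113, 95] for k=0..6.
π_106 has 2 disjoint cycles with lengths [232, 1] on {0,…,232}.
Σ(ℓ_i−1) = 233−2 = 231; sign = (−1)^231 = -1.
Zolotarev: (106|233) = -1, matching the cycle-count sign.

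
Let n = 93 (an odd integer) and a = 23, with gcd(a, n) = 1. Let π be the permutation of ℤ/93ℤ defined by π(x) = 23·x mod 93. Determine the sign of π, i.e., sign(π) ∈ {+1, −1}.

Trace 89: π^k(89) = [89, 1, 23, 64, 77, 4, 92] for k=0..6.
11 cycles of lengths [10, 10, 10, 10, 10, 10, 10, 10, 10, 2, 1].
Σ(ℓ_i−1) = 93−11 = 82; sign = (−1)^82 = +1.
The Jacobi symbol (23|93) = +1 (Zolotarev) agrees.

+1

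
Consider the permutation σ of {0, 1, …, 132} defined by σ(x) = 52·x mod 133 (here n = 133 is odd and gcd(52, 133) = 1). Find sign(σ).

Trace 74: π^k(74) = [74, 124, 64, 3, 23, 132, 81] for k=0..6.
Cycle lengths of π_52 on ℤ/133ℤ: [18, 18, 18, 18, 18, 18, 18, 6, 1]; 9 cycles in total.
9 cycles on 133: each ℓ→(−1)^(ℓ−1), product (−1)^124 = +1.
Via Zolotarev, sign(π_{52}) = (52|133) = +1.

+1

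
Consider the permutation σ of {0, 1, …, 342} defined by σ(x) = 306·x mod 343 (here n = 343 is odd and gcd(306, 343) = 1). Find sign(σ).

-1

Orbit of 233 under x↦306x: [233, 297, 330, 138, 39, 272, 226]… (length divides ord_343(306)).
Cycle type of π: 294 + 42 + 6 + 1; total 4 cycles.
343 − 4 = 339 transpositions; sign(π) = (−1)^339 = -1.
(306|343)_J = -1 (Zolotarev's lemma cross-check).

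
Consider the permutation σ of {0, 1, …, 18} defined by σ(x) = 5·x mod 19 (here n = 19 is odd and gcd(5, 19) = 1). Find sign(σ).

Orbit of 6 under x↦5x: [6, 11, 17, 9, 7, 16, 4]… (length divides ord_19(5)).
Decompose π into cycles: lengths [9, 9, 1] (3 cycles, including the fixed point 0).
With 3 cycles on 19 points, sign = (−1)^{19−3} = +1.

+1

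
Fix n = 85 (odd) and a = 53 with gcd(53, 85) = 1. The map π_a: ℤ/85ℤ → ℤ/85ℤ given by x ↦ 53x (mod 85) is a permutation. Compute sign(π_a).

-1

Trace 77: π^k(77) = [77, 1, 53, 4, 42, 16, 83] for k=0..6.
12 cycles of lengths [8, 8, 8, 8, 8, 8, 8, 8, 8, 8, 4, 1].
85 − 12 = 73 transpositions; sign(π) = (−1)^73 = -1.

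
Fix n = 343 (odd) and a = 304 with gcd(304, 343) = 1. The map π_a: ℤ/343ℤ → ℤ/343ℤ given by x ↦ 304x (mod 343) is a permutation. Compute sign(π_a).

-1

Start at x=82: 82 → 232 → 213 → 268 → 181 → 144 → 215 → … (one orbit).
The orbit structure of x ↦ 304x mod 343: 4 orbits of sizes [294, 42, 6, 1].
n − c = 343 − 4 = 339; sign = (−1)^339 = -1.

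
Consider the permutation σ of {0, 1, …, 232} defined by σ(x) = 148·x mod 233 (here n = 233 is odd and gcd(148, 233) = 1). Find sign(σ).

Trace 8: π^k(8) = [8, 19, 16, 38, 32, 76, 64] for k=0..6.
π_148 has 9 disjoint cycles with lengths [29, 29, 29, 29, 29, 29, 29, 29, 1] on {0,…,232}.
9 cycles on 233: each ℓ→(−1)^(ℓ−1), product (−1)^224 = +1.

+1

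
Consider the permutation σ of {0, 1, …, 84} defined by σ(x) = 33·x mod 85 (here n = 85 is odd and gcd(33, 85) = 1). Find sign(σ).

-1

Trace 69: π^k(69) = [69, 67, 1, 33] for k=0..3.
The orbit structure of x ↦ 33x mod 85: 26 orbits of sizes [4, 4, 4, 4, 4, 4, 4, 4, 4, 4, 4, 4, 4, 4, 4, 4, 4, 2, 2, 2, 2, 2, 2, 2, 2, 1].
n − c = 85 − 26 = 59; sign = (−1)^59 = -1.
The Jacobi symbol (33|85) = -1 (Zolotarev) agrees.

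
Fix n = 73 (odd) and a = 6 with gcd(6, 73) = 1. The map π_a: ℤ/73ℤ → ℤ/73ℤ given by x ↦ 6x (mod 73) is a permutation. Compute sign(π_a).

Start at x=2: 2 → 12 → 72 → 67 → 37 → 3 → 18 → … (one orbit).
π_6 has 3 disjoint cycles with lengths [36, 36, 1] on {0,…,72}.
sign(π) = (−1)^{n − #cycles} = (−1)^{73−3} = (−1)^70 = +1.

+1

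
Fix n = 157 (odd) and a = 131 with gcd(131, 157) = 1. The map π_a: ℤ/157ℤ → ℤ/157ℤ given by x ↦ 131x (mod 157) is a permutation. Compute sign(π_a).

-1

Orbit of 73 under x↦131x: [73, 143, 50, 113, 45, 86, 119]… (length divides ord_157(131)).
The orbit structure of x ↦ 131x mod 157: 2 orbits of sizes [156, 1].
157 − 2 = 155 transpositions; sign(π) = (−1)^155 = -1.
Via Zolotarev, sign(π_{131}) = (131|157) = -1.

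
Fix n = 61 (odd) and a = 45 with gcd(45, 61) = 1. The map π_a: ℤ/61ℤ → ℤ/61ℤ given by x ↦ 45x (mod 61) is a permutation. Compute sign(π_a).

+1

Trace 19: π^k(19) = [19, 1, 45, 12, 52, 22, 14] for k=0..6.
Cycle type of π: 30×2 + 1; total 3 cycles.
61 − 3 = 58 transpositions; sign(π) = (−1)^58 = +1.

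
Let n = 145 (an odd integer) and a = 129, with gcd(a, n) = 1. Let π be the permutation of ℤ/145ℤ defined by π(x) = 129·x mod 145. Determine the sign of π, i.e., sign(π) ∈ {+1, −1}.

Orbit of 9 under x↦129x: [9, 1, 129, 111, 109, 141, 64]… (length divides ord_145(129)).
Cycle type of π: 14×10 + 2×2 + 1; total 13 cycles.
Σ(ℓ_i−1) = 145−13 = 132; sign = (−1)^132 = +1.

+1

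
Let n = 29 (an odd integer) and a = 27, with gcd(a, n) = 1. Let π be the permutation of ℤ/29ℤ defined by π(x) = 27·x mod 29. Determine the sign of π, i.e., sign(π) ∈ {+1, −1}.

-1

Trace 12: π^k(12) = [12, 5, 19, 20, 18, 22, 14] for k=0..6.
The orbit structure of x ↦ 27x mod 29: 2 orbits of sizes [28, 1].
With 2 cycles on 29 points, sign = (−1)^{29−2} = -1.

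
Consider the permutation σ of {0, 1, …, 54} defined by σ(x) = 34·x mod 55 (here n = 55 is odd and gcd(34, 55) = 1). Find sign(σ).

+1

Trace 1: π^k(1) = [1, 34] for k=0..1.
The orbit structure of x ↦ 34x mod 55: 33 orbits of sizes [2, 2, 2, 2, 2, 2, 2, 2, 2, 2, 2, 2, 2, 2, 2, 2, 2, 2, 2, 2, 2, 2, 1, 1, 1, 1, 1, 1, 1, 1, 1, 1, 1].
33 cycles on 55: each ℓ→(−1)^(ℓ−1), product (−1)^22 = +1.
Check: (34/55) = +1 by Zolotarev.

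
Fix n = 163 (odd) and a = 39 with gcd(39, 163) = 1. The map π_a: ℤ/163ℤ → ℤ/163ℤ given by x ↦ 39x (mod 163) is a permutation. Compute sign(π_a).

+1

Trace 85: π^k(85) = [85, 55, 26, 36, 100, 151, 21] for k=0..6.
π_39 has 3 disjoint cycles with lengths [81, 81, 1] on {0,…,162}.
With 3 cycles on 163 points, sign = (−1)^{163−3} = +1.
The Jacobi symbol (39|163) = +1 (Zolotarev) agrees.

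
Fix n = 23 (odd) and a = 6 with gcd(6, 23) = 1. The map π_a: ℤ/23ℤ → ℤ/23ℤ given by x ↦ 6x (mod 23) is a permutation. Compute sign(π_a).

Orbit of 8 under x↦6x: [8, 2, 12, 3, 18, 16, 4]… (length divides ord_23(6)).
Cycle type of π: 11×2 + 1; total 3 cycles.
23 − 3 = 20 transpositions; sign(π) = (−1)^20 = +1.
Zolotarev: (6|23) = +1, matching the cycle-count sign.

+1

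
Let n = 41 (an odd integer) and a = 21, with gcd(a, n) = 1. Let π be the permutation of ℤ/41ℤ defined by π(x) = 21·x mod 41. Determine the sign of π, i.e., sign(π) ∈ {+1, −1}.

Start at x=23: 23 → 32 → 16 → 8 → 4 → 2 → 1 → … (one orbit).
3 cycles of lengths [20, 20, 1].
41 − 3 = 38 transpositions; sign(π) = (−1)^38 = +1.

+1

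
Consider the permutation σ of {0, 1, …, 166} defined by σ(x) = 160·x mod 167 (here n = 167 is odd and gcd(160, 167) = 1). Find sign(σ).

-1

Start at x=105: 105 → 100 → 135 → 57 → 102 → 121 → 155 → … (one orbit).
The orbit structure of x ↦ 160x mod 167: 2 orbits of sizes [166, 1].
n − c = 167 − 2 = 165; sign = (−1)^165 = -1.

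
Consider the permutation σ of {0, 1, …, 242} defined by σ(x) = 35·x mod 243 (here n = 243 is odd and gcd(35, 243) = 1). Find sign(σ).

Trace 28: π^k(28) = [28, 8, 37, 80, 127, 71, 55] for k=0..6.
Decompose π into cycles: lengths [54, 54, 54, 18, 18, 18, 6, 6, 6, 2, 2, 2, 2, 1] (14 cycles, including the fixed point 0).
sign(π) = (−1)^{n − #cycles} = (−1)^{243−14} = (−1)^229 = -1.

-1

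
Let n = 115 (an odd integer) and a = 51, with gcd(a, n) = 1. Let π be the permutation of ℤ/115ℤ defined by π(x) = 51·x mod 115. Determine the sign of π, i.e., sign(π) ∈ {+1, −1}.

Trace 56: π^k(56) = [56, 96, 66, 31, 86, 16, 11] for k=0..6.
Decompose π into cycles: lengths [22, 22, 22, 22, 22, 1, 1, 1, 1, 1] (10 cycles, including the fixed point 0).
With 10 cycles on 115 points, sign = (−1)^{115−10} = -1.

-1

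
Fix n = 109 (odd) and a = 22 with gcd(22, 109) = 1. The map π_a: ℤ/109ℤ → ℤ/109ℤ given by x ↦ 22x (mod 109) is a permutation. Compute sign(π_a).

+1

Orbit of 9 under x↦22x: [9, 89, 105, 21, 26, 27, 49]… (length divides ord_109(22)).
5 cycles of lengths [27, 27, 27, 27, 1].
n − c = 109 − 5 = 104; sign = (−1)^104 = +1.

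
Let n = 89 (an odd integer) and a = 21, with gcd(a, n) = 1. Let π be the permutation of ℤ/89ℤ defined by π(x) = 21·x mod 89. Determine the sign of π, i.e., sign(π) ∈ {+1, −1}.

Orbit of 47 under x↦21x: [47, 8, 79, 57, 40, 39, 18]… (length divides ord_89(21)).
The orbit structure of x ↦ 21x mod 89: 3 orbits of sizes [44, 44, 1].
n − c = 89 − 3 = 86; sign = (−1)^86 = +1.

+1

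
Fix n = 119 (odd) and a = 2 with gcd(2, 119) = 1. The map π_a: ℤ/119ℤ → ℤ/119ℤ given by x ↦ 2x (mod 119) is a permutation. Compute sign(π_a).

+1

Orbit of 72 under x↦2x: [72, 25, 50, 100, 81, 43, 86]… (length divides ord_119(2)).
Cycle type of π: 24×4 + 8×2 + 3×2 + 1; total 9 cycles.
9 cycles on 119: each ℓ→(−1)^(ℓ−1), product (−1)^110 = +1.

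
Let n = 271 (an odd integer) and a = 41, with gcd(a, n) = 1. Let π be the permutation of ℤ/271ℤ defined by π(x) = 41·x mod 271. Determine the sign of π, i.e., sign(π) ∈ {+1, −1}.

+1

Trace 187: π^k(187) = [187, 79, 258, 9, 98, 224, 241] for k=0..6.
Cycle lengths of π_41 on ℤ/271ℤ: [45, 45, 45, 45, 45, 45, 1]; 7 cycles in total.
n − c = 271 − 7 = 264; sign = (−1)^264 = +1.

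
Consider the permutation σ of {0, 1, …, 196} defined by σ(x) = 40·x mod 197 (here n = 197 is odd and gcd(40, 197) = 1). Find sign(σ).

+1

Trace 187: π^k(187) = [187, 191, 154, 53, 150, 90, 54] for k=0..6.
Cycle type of π: 49×4 + 1; total 5 cycles.
197 − 5 = 192 transpositions; sign(π) = (−1)^192 = +1.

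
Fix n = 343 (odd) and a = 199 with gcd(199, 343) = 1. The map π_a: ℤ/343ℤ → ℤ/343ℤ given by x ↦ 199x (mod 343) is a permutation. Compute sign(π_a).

-1

Orbit of 324 under x↦199x: [324, 335, 123, 124, 323, 136, 310]… (length divides ord_343(199)).
The orbit structure of x ↦ 199x mod 343: 4 orbits of sizes [294, 42, 6, 1].
4 cycles on 343: each ℓ→(−1)^(ℓ−1), product (−1)^339 = -1.
Via Zolotarev, sign(π_{199}) = (199|343) = -1.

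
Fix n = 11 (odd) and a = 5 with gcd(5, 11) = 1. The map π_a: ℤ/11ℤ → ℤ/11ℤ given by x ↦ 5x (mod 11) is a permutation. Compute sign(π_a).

+1

Orbit of 9 under x↦5x: [9, 1, 5, 3, 4]… (length divides ord_11(5)).
3 cycles of lengths [5, 5, 1].
11 − 3 = 8 transpositions; sign(π) = (−1)^8 = +1.
Zolotarev: (5|11) = +1, matching the cycle-count sign.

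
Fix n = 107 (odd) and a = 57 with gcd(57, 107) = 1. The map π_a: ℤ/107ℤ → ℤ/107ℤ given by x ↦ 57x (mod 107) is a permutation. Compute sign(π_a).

Trace 102: π^k(102) = [102, 36, 19, 13, 99, 79, 9] for k=0..6.
Cycle type of π: 53×2 + 1; total 3 cycles.
Σ(ℓ_i−1) = 107−3 = 104; sign = (−1)^104 = +1.

+1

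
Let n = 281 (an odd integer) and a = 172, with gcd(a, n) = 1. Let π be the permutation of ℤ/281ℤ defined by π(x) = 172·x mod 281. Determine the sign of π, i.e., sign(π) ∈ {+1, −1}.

+1

Start at x=109: 109 → 202 → 181 → 222 → 249 → 116 → 1 → … (one orbit).
21 cycles of lengths [14, 14, 14, 14, 14, 14, 14, 14, 14, 14, 14, 14, 14, 14, 14, 14, 14, 14, 14, 14, 1].
With 21 cycles on 281 points, sign = (−1)^{281−21} = +1.
Zolotarev: (172|281) = +1, matching the cycle-count sign.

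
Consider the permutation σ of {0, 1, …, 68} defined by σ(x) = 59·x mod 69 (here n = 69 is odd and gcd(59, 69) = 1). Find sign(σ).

-1

Start at x=59: 59 → 31 → 35 → 64 → 50 → 52 → 32 → … (one orbit).
Decompose π into cycles: lengths [22, 22, 11, 11, 2, 1] (6 cycles, including the fixed point 0).
Σ(ℓ_i−1) = 69−6 = 63; sign = (−1)^63 = -1.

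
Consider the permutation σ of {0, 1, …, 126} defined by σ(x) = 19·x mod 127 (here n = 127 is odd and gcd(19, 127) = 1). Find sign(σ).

+1

Orbit of 107 under x↦19x: [107, 1, 19]… (length divides ord_127(19)).
Cycle lengths of π_19 on ℤ/127ℤ: [3, 3, 3, 3, 3, 3, 3, 3, 3, 3, 3, 3, 3, 3, 3, 3, 3, 3, 3, 3, 3, 3, 3, 3, 3, 3, 3, 3, 3, 3, 3, 3, 3, 3, 3, 3, 3, 3, 3, 3, 3, 3, 1]; 43 cycles in total.
43 cycles on 127: each ℓ→(−1)^(ℓ−1), product (−1)^84 = +1.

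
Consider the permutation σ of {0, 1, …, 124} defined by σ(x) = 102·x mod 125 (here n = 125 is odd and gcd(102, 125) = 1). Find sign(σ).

Trace 19: π^k(19) = [19, 63, 51, 77, 104, 108, 16] for k=0..6.
The orbit structure of x ↦ 102x mod 125: 4 orbits of sizes [100, 20, 4, 1].
Σ(ℓ_i−1) = 125−4 = 121; sign = (−1)^121 = -1.
Zolotarev: (102|125) = -1, matching the cycle-count sign.

-1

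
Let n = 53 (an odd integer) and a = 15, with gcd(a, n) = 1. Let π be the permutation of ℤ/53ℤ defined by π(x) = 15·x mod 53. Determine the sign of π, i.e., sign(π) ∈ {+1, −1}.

+1

Orbit of 44 under x↦15x: [44, 24, 42, 47, 16, 28, 49]… (length divides ord_53(15)).
Cycle type of π: 13×4 + 1; total 5 cycles.
53 − 5 = 48 transpositions; sign(π) = (−1)^48 = +1.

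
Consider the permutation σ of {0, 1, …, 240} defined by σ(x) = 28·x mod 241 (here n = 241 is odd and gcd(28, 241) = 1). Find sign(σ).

Orbit of 216 under x↦28x: [216, 23, 162, 198, 1, 28, 61]… (length divides ord_241(28)).
Decompose π into cycles: lengths [80, 80, 80, 1] (4 cycles, including the fixed point 0).
n − c = 241 − 4 = 237; sign = (−1)^237 = -1.

-1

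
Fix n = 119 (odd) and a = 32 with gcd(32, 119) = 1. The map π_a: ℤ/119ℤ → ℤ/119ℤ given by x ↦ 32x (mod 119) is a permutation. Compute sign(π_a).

Orbit of 32 under x↦32x: [32, 72, 43, 67, 2, 64, 25]… (length divides ord_119(32)).
Cycle lengths of π_32 on ℤ/119ℤ: [24, 24, 24, 24, 8, 8, 3, 3, 1]; 9 cycles in total.
With 9 cycles on 119 points, sign = (−1)^{119−9} = +1.
(32|119)_J = +1 (Zolotarev's lemma cross-check).

+1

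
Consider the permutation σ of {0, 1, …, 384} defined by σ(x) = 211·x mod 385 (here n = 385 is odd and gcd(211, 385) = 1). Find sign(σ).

Start at x=316: 316 → 71 → 351 → 141 → 106 → 36 → 281 → … (one orbit).
70 cycles of lengths [10, 10, 10, 10, 10, 10, 10, 10, 10, 10, 10, 10, 10, 10, 10, 10, 10, 10, 10, 10, 10, 10, 10, 10, 10, 10, 10, 10, 10, 10, 10, 10, 10, 10, 10, 1, 1, 1, 1, 1, 1, 1, 1, 1, 1, 1, 1, 1, 1, 1, 1, 1, 1, 1, 1, 1, 1, 1, 1, 1, 1, 1, 1, 1, 1, 1, 1, 1, 1, 1].
70 cycles on 385: each ℓ→(−1)^(ℓ−1), product (−1)^315 = -1.
Zolotarev: (211|385) = -1, matching the cycle-count sign.

-1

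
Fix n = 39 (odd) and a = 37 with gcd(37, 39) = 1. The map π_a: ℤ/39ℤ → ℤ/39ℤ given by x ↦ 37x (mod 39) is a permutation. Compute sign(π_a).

Trace 10: π^k(10) = [10, 19, 1, 37, 4, 31, 16] for k=0..6.
Decompose π into cycles: lengths [12, 12, 12, 1, 1, 1] (6 cycles, including the fixed point 0).
sign(π) = (−1)^{n − #cycles} = (−1)^{39−6} = (−1)^33 = -1.
Zolotarev: (37|39) = -1, matching the cycle-count sign.

-1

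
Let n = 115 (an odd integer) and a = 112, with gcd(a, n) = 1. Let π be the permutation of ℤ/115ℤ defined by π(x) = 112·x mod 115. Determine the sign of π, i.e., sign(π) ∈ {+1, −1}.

Orbit of 96 under x↦112x: [96, 57, 59, 53, 71, 17, 64]… (length divides ord_115(112)).
5 cycles of lengths [44, 44, 22, 4, 1].
5 cycles on 115: each ℓ→(−1)^(ℓ−1), product (−1)^110 = +1.

+1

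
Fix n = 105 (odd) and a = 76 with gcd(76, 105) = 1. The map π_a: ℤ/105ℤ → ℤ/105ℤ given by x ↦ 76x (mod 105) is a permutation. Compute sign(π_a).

Start at x=76: 76 → 1 → 76 (one orbit).
60 cycles of lengths [2, 2, 2, 2, 2, 2, 2, 2, 2, 2, 2, 2, 2, 2, 2, 2, 2, 2, 2, 2, 2, 2, 2, 2, 2, 2, 2, 2, 2, 2, 2, 2, 2, 2, 2, 2, 2, 2, 2, 2, 2, 2, 2, 2, 2, 1, 1, 1, 1, 1, 1, 1, 1, 1, 1, 1, 1, 1, 1, 1].
n − c = 105 − 60 = 45; sign = (−1)^45 = -1.

-1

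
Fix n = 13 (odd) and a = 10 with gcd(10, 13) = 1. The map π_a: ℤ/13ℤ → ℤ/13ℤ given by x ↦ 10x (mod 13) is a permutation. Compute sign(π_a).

+1

Start at x=10: 10 → 9 → 12 → 3 → 4 → 1 → 10 (one orbit).
π_10 has 3 disjoint cycles with lengths [6, 6, 1] on {0,…,12}.
With 3 cycles on 13 points, sign = (−1)^{13−3} = +1.
The Jacobi symbol (10|13) = +1 (Zolotarev) agrees.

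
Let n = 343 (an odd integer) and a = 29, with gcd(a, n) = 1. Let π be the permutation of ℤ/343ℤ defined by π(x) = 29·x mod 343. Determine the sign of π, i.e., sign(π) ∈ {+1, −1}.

Orbit of 176 under x↦29x: [176, 302, 183, 162, 239, 71, 1]… (length divides ord_343(29)).
Cycle type of π: 49×6 + 7×6 + 1×7; total 19 cycles.
sign(π) = (−1)^{n − #cycles} = (−1)^{343−19} = (−1)^324 = +1.

+1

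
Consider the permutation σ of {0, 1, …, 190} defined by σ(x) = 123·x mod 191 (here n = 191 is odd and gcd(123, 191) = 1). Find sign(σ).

Orbit of 37 under x↦123x: [37, 158, 143, 17, 181, 107, 173]… (length divides ord_191(123)).
2 cycles of lengths [190, 1].
Σ(ℓ_i−1) = 191−2 = 189; sign = (−1)^189 = -1.

-1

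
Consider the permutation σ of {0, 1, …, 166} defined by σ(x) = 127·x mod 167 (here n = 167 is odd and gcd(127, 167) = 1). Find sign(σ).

Start at x=19: 19 → 75 → 6 → 94 → 81 → 100 → 8 → … (one orbit).
Cycle lengths of π_127 on ℤ/167ℤ: [83, 83, 1]; 3 cycles in total.
Σ(ℓ_i−1) = 167−3 = 164; sign = (−1)^164 = +1.
Zolotarev: (127|167) = +1, matching the cycle-count sign.

+1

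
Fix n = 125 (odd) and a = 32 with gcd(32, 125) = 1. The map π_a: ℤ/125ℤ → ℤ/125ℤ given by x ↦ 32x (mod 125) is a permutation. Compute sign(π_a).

Start at x=107: 107 → 49 → 68 → 51 → 7 → 99 → 43 → … (one orbit).
The orbit structure of x ↦ 32x mod 125: 12 orbits of sizes [20, 20, 20, 20, 20, 4, 4, 4, 4, 4, 4, 1].
With 12 cycles on 125 points, sign = (−1)^{125−12} = -1.

-1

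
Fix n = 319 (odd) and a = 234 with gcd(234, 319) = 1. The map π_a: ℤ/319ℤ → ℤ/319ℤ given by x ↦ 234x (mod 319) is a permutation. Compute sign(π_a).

-1

Start at x=14: 14 → 86 → 27 → 257 → 166 → 245 → 229 → … (one orbit).
Cycle type of π: 140×2 + 28 + 5×2 + 1; total 6 cycles.
n − c = 319 − 6 = 313; sign = (−1)^313 = -1.
(234|319)_J = -1 (Zolotarev's lemma cross-check).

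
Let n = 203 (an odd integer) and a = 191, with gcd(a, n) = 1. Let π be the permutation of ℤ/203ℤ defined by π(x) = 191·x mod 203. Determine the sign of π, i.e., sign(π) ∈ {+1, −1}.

Start at x=1: 1 → 191 → 144 → 99 → 30 → 46 → 57 → … (one orbit).
π_191 has 24 disjoint cycles with lengths [12, 12, 12, 12, 12, 12, 12, 12, 12, 12, 12, 12, 12, 12, 4, 4, 4, 4, 4, 4, 4, 3, 3, 1] on {0,…,202}.
sign(π) = (−1)^{n − #cycles} = (−1)^{203−24} = (−1)^179 = -1.
Zolotarev: (191|203) = -1, matching the cycle-count sign.

-1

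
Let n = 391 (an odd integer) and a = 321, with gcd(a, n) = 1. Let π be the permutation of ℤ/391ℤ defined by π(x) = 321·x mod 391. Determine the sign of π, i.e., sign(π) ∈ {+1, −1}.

Orbit of 1 under x↦321x: [1, 321, 208, 298, 254, 206, 47]… (length divides ord_391(321)).
π_321 has 58 disjoint cycles with lengths [8, 8, 8, 8, 8, 8, 8, 8, 8, 8, 8, 8, 8, 8, 8, 8, 8, 8, 8, 8, 8, 8, 8, 8, 8, 8, 8, 8, 8, 8, 8, 8, 8, 8, 8, 8, 8, 8, 8, 8, 8, 8, 8, 8, 8, 8, 2, 2, 2, 2, 2, 2, 2, 2, 2, 2, 2, 1] on {0,…,390}.
With 58 cycles on 391 points, sign = (−1)^{391−58} = -1.

-1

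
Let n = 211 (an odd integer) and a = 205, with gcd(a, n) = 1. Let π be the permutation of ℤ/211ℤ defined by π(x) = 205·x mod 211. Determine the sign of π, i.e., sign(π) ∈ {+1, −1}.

-1

Start at x=43: 43 → 164 → 71 → 207 → 24 → 67 → 20 → … (one orbit).
Decompose π into cycles: lengths [210, 1] (2 cycles, including the fixed point 0).
211 − 2 = 209 transpositions; sign(π) = (−1)^209 = -1.
Via Zolotarev, sign(π_{205}) = (205|211) = -1.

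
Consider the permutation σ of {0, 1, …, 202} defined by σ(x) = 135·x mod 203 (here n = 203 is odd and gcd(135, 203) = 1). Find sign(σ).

-1

Orbit of 141 under x↦135x: [141, 156, 151, 85, 107, 32, 57]… (length divides ord_203(135)).
Decompose π into cycles: lengths [84, 84, 28, 3, 3, 1] (6 cycles, including the fixed point 0).
6 cycles on 203: each ℓ→(−1)^(ℓ−1), product (−1)^197 = -1.
Check: (135/203) = -1 by Zolotarev.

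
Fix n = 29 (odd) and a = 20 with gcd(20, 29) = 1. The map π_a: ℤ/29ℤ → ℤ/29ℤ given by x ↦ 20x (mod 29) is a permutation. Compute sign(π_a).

Start at x=1: 1 → 20 → 23 → 25 → 7 → 24 → 16 → 1 (one orbit).
π_20 has 5 disjoint cycles with lengths [7, 7, 7, 7, 1] on {0,…,28}.
Σ(ℓ_i−1) = 29−5 = 24; sign = (−1)^24 = +1.

+1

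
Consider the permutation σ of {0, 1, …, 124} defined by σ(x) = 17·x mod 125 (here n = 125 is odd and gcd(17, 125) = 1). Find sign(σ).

-1

Orbit of 3 under x↦17x: [3, 51, 117, 114, 63, 71, 82]… (length divides ord_125(17)).
4 cycles of lengths [100, 20, 4, 1].
Σ(ℓ_i−1) = 125−4 = 121; sign = (−1)^121 = -1.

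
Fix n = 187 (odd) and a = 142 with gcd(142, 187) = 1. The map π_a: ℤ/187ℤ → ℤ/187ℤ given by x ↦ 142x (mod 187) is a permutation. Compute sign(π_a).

+1

Orbit of 144 under x↦142x: [144, 65, 67, 164, 100, 175, 166]… (length divides ord_187(142)).
The orbit structure of x ↦ 142x mod 187: 17 orbits of sizes [16, 16, 16, 16, 16, 16, 16, 16, 16, 16, 16, 2, 2, 2, 2, 2, 1].
Σ(ℓ_i−1) = 187−17 = 170; sign = (−1)^170 = +1.
Check: (142/187) = +1 by Zolotarev.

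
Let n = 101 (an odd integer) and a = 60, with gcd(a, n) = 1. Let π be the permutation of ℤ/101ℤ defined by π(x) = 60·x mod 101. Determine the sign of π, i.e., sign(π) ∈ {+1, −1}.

-1

Orbit of 69 under x↦60x: [69, 100, 41, 36, 39, 17, 10]… (length divides ord_101(60)).
6 cycles of lengths [20, 20, 20, 20, 20, 1].
101 − 6 = 95 transpositions; sign(π) = (−1)^95 = -1.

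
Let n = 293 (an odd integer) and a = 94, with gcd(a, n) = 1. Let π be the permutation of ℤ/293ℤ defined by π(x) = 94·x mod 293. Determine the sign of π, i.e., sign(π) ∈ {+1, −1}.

+1

Start at x=244: 244 → 82 → 90 → 256 → 38 → 56 → 283 → … (one orbit).
The orbit structure of x ↦ 94x mod 293: 5 orbits of sizes [73, 73, 73, 73, 1].
sign(π) = (−1)^{n − #cycles} = (−1)^{293−5} = (−1)^288 = +1.
The Jacobi symbol (94|293) = +1 (Zolotarev) agrees.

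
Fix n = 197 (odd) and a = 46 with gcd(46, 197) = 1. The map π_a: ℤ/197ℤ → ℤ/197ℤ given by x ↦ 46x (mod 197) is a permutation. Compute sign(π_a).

-1

Orbit of 165 under x↦46x: [165, 104, 56, 15, 99, 23, 73]… (length divides ord_197(46)).
2 cycles of lengths [196, 1].
Σ(ℓ_i−1) = 197−2 = 195; sign = (−1)^195 = -1.
Check: (46/197) = -1 by Zolotarev.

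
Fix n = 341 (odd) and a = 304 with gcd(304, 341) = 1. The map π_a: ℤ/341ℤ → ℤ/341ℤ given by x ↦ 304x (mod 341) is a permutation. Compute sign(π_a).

Trace 118: π^k(118) = [118, 67, 249, 335, 222, 311, 87] for k=0..6.
Cycle type of π: 30×10 + 10 + 3×10 + 1; total 22 cycles.
With 22 cycles on 341 points, sign = (−1)^{341−22} = -1.
Zolotarev: (304|341) = -1, matching the cycle-count sign.

-1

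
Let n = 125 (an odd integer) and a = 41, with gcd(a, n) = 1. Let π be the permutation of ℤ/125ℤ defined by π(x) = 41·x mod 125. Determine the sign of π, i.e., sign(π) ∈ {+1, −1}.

Start at x=1: 1 → 41 → 56 → 46 → 11 → 76 → 116 → … (one orbit).
Decompose π into cycles: lengths [25, 25, 25, 25, 5, 5, 5, 5, 1, 1, 1, 1, 1] (13 cycles, including the fixed point 0).
13 cycles on 125: each ℓ→(−1)^(ℓ−1), product (−1)^112 = +1.

+1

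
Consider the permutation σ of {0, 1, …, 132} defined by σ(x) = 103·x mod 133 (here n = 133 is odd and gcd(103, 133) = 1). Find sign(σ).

+1

Start at x=1: 1 → 103 → 102 → 132 → 30 → 31 → 1 (one orbit).
Cycle type of π: 6×22 + 1; total 23 cycles.
n − c = 133 − 23 = 110; sign = (−1)^110 = +1.
The Jacobi symbol (103|133) = +1 (Zolotarev) agrees.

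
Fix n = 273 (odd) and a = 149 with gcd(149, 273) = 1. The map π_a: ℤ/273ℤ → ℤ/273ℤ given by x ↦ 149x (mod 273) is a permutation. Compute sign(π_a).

Orbit of 149 under x↦149x: [149, 88, 8, 100, 158, 64, 254]… (length divides ord_273(149)).
Cycle type of π: 12×21 + 6×2 + 3×2 + 2 + 1; total 27 cycles.
n − c = 273 − 27 = 246; sign = (−1)^246 = +1.
Via Zolotarev, sign(π_{149}) = (149|273) = +1.

+1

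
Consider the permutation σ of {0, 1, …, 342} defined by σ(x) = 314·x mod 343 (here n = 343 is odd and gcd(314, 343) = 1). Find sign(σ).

-1

Orbit of 62 under x↦314x: [62, 260, 6, 169, 244, 127, 90]… (length divides ord_343(314)).
π_314 has 10 disjoint cycles with lengths [98, 98, 98, 14, 14, 14, 2, 2, 2, 1] on {0,…,342}.
Σ(ℓ_i−1) = 343−10 = 333; sign = (−1)^333 = -1.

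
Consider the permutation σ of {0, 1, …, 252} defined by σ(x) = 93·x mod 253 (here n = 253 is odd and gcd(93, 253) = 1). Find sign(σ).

Trace 47: π^k(47) = [47, 70, 185, 1, 93] for k=0..4.
π_93 has 69 disjoint cycles with lengths [5, 5, 5, 5, 5, 5, 5, 5, 5, 5, 5, 5, 5, 5, 5, 5, 5, 5, 5, 5, 5, 5, 5, 5, 5, 5, 5, 5, 5, 5, 5, 5, 5, 5, 5, 5, 5, 5, 5, 5, 5, 5, 5, 5, 5, 5, 1, 1, 1, 1, 1, 1, 1, 1, 1, 1, 1, 1, 1, 1, 1, 1, 1, 1, 1, 1, 1, 1, 1] on {0,…,252}.
69 cycles on 253: each ℓ→(−1)^(ℓ−1), product (−1)^184 = +1.
Zolotarev: (93|253) = +1, matching the cycle-count sign.

+1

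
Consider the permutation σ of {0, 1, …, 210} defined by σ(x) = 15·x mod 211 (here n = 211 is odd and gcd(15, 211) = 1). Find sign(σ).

-1

Trace 210: π^k(210) = [210, 196, 197, 1, 15, 14] for k=0..5.
The orbit structure of x ↦ 15x mod 211: 36 orbits of sizes [6, 6, 6, 6, 6, 6, 6, 6, 6, 6, 6, 6, 6, 6, 6, 6, 6, 6, 6, 6, 6, 6, 6, 6, 6, 6, 6, 6, 6, 6, 6, 6, 6, 6, 6, 1].
211 − 36 = 175 transpositions; sign(π) = (−1)^175 = -1.
(15|211)_J = -1 (Zolotarev's lemma cross-check).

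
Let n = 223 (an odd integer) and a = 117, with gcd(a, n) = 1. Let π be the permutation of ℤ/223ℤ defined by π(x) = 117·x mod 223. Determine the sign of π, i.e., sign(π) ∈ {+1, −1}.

-1

Orbit of 101 under x↦117x: [101, 221, 212, 51, 169, 149, 39]… (length divides ord_223(117)).
The orbit structure of x ↦ 117x mod 223: 2 orbits of sizes [222, 1].
2 cycles on 223: each ℓ→(−1)^(ℓ−1), product (−1)^221 = -1.
The Jacobi symbol (117|223) = -1 (Zolotarev) agrees.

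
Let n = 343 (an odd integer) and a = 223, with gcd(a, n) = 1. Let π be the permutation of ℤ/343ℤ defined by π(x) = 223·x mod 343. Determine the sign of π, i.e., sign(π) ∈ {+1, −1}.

-1

Start at x=211: 211 → 62 → 106 → 314 → 50 → 174 → 43 → … (one orbit).
Decompose π into cycles: lengths [98, 98, 98, 14, 14, 14, 2, 2, 2, 1] (10 cycles, including the fixed point 0).
With 10 cycles on 343 points, sign = (−1)^{343−10} = -1.
Zolotarev: (223|343) = -1, matching the cycle-count sign.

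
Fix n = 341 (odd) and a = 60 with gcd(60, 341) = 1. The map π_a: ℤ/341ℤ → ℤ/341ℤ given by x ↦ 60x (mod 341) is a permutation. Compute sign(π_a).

Trace 1: π^k(1) = [1, 60, 190, 147, 295, 309, 126] for k=0..6.
36 cycles of lengths [10, 10, 10, 10, 10, 10, 10, 10, 10, 10, 10, 10, 10, 10, 10, 10, 10, 10, 10, 10, 10, 10, 10, 10, 10, 10, 10, 10, 10, 10, 10, 10, 10, 5, 5, 1].
n − c = 341 − 36 = 305; sign = (−1)^305 = -1.

-1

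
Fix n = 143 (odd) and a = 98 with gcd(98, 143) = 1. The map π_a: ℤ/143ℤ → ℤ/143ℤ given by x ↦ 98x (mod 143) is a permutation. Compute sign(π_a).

+1

Start at x=100: 100 → 76 → 12 → 32 → 133 → 21 → 56 → … (one orbit).
π_98 has 17 disjoint cycles with lengths [12, 12, 12, 12, 12, 12, 12, 12, 12, 12, 12, 2, 2, 2, 2, 2, 1] on {0,…,142}.
143 − 17 = 126 transpositions; sign(π) = (−1)^126 = +1.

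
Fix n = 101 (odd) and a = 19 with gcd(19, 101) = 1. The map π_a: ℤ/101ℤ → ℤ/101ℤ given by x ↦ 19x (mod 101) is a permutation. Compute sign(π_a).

Trace 58: π^k(58) = [58, 92, 31, 84, 81, 24, 52] for k=0..6.
5 cycles of lengths [25, 25, 25, 25, 1].
Σ(ℓ_i−1) = 101−5 = 96; sign = (−1)^96 = +1.

+1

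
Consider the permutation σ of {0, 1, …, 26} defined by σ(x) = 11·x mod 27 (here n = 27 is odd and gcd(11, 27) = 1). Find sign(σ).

-1

Trace 23: π^k(23) = [23, 10, 2, 22, 26, 16, 14] for k=0..6.
4 cycles of lengths [18, 6, 2, 1].
sign(π) = (−1)^{n − #cycles} = (−1)^{27−4} = (−1)^23 = -1.
The Jacobi symbol (11|27) = -1 (Zolotarev) agrees.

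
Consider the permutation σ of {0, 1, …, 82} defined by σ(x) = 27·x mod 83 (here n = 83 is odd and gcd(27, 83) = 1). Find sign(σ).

+1

Orbit of 11 under x↦27x: [11, 48, 51, 49, 78, 31, 7]… (length divides ord_83(27)).
Cycle type of π: 41×2 + 1; total 3 cycles.
83 − 3 = 80 transpositions; sign(π) = (−1)^80 = +1.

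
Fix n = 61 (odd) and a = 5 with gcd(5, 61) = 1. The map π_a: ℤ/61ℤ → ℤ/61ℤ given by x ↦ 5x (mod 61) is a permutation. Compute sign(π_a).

Orbit of 60 under x↦5x: [60, 56, 36, 58, 46, 47, 52]… (length divides ord_61(5)).
3 cycles of lengths [30, 30, 1].
sign(π) = (−1)^{n − #cycles} = (−1)^{61−3} = (−1)^58 = +1.

+1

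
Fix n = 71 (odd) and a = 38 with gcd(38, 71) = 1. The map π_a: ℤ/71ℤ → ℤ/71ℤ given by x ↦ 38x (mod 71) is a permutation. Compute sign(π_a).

Orbit of 18 under x↦38x: [18, 45, 6, 15, 2, 5, 48]… (length divides ord_71(38)).
Cycle type of π: 35×2 + 1; total 3 cycles.
71 − 3 = 68 transpositions; sign(π) = (−1)^68 = +1.
The Jacobi symbol (38|71) = +1 (Zolotarev) agrees.

+1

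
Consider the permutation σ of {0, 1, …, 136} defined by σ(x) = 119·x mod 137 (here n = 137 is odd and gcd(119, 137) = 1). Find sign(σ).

+1

Orbit of 60 under x↦119x: [60, 16, 123, 115, 122, 133, 72]… (length divides ord_137(119)).
π_119 has 9 disjoint cycles with lengths [17, 17, 17, 17, 17, 17, 17, 17, 1] on {0,…,136}.
n − c = 137 − 9 = 128; sign = (−1)^128 = +1.
The Jacobi symbol (119|137) = +1 (Zolotarev) agrees.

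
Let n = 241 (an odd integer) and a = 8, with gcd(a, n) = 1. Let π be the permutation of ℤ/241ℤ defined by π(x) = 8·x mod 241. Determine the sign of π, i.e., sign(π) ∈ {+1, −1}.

Orbit of 8 under x↦8x: [8, 64, 30, 240, 233, 177, 211]… (length divides ord_241(8)).
Cycle lengths of π_8 on ℤ/241ℤ: [8, 8, 8, 8, 8, 8, 8, 8, 8, 8, 8, 8, 8, 8, 8, 8, 8, 8, 8, 8, 8, 8, 8, 8, 8, 8, 8, 8, 8, 8, 1]; 31 cycles in total.
sign(π) = (−1)^{n − #cycles} = (−1)^{241−31} = (−1)^210 = +1.
Via Zolotarev, sign(π_{8}) = (8|241) = +1.

+1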